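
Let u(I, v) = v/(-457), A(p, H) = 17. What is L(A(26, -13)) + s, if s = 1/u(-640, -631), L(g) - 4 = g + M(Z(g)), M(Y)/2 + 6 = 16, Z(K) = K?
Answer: 26328/631 ≈ 41.724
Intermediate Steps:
M(Y) = 20 (M(Y) = -12 + 2*16 = -12 + 32 = 20)
u(I, v) = -v/457 (u(I, v) = v*(-1/457) = -v/457)
L(g) = 24 + g (L(g) = 4 + (g + 20) = 4 + (20 + g) = 24 + g)
s = 457/631 (s = 1/(-1/457*(-631)) = 1/(631/457) = 457/631 ≈ 0.72425)
L(A(26, -13)) + s = (24 + 17) + 457/631 = 41 + 457/631 = 26328/631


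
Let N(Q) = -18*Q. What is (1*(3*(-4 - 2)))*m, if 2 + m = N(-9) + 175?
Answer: -6030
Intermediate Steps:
m = 335 (m = -2 + (-18*(-9) + 175) = -2 + (162 + 175) = -2 + 337 = 335)
(1*(3*(-4 - 2)))*m = (1*(3*(-4 - 2)))*335 = (1*(3*(-6)))*335 = (1*(-18))*335 = -18*335 = -6030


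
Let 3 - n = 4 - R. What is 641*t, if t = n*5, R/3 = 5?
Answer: 44870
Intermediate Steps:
R = 15 (R = 3*5 = 15)
n = 14 (n = 3 - (4 - 1*15) = 3 - (4 - 15) = 3 - 1*(-11) = 3 + 11 = 14)
t = 70 (t = 14*5 = 70)
641*t = 641*70 = 44870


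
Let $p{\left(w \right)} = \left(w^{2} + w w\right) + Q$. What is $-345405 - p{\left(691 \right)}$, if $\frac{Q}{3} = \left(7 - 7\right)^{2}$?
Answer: $-1300367$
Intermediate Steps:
$Q = 0$ ($Q = 3 \left(7 - 7\right)^{2} = 3 \cdot 0^{2} = 3 \cdot 0 = 0$)
$p{\left(w \right)} = 2 w^{2}$ ($p{\left(w \right)} = \left(w^{2} + w w\right) + 0 = \left(w^{2} + w^{2}\right) + 0 = 2 w^{2} + 0 = 2 w^{2}$)
$-345405 - p{\left(691 \right)} = -345405 - 2 \cdot 691^{2} = -345405 - 2 \cdot 477481 = -345405 - 954962 = -1300367$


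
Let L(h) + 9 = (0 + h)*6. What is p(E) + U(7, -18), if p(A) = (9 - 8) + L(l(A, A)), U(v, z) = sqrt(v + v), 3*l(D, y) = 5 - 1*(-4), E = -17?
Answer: 10 + sqrt(14) ≈ 13.742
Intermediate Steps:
l(D, y) = 3 (l(D, y) = (5 - 1*(-4))/3 = (5 + 4)/3 = (1/3)*9 = 3)
U(v, z) = sqrt(2)*sqrt(v) (U(v, z) = sqrt(2*v) = sqrt(2)*sqrt(v))
L(h) = -9 + 6*h (L(h) = -9 + (0 + h)*6 = -9 + h*6 = -9 + 6*h)
p(A) = 10 (p(A) = (9 - 8) + (-9 + 6*3) = 1 + (-9 + 18) = 1 + 9 = 10)
p(E) + U(7, -18) = 10 + sqrt(2)*sqrt(7) = 10 + sqrt(14)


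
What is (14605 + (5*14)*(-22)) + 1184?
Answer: 14249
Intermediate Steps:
(14605 + (5*14)*(-22)) + 1184 = (14605 + 70*(-22)) + 1184 = (14605 - 1540) + 1184 = 13065 + 1184 = 14249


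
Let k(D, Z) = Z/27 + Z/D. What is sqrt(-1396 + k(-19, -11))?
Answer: 2*I*sqrt(10203855)/171 ≈ 37.361*I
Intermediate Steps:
k(D, Z) = Z/27 + Z/D (k(D, Z) = Z*(1/27) + Z/D = Z/27 + Z/D)
sqrt(-1396 + k(-19, -11)) = sqrt(-1396 + ((1/27)*(-11) - 11/(-19))) = sqrt(-1396 + (-11/27 - 11*(-1/19))) = sqrt(-1396 + (-11/27 + 11/19)) = sqrt(-1396 + 88/513) = sqrt(-716060/513) = 2*I*sqrt(10203855)/171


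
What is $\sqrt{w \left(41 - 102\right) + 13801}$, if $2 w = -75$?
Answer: $\frac{\sqrt{64354}}{2} \approx 126.84$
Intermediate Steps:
$w = - \frac{75}{2}$ ($w = \frac{1}{2} \left(-75\right) = - \frac{75}{2} \approx -37.5$)
$\sqrt{w \left(41 - 102\right) + 13801} = \sqrt{- \frac{75 \left(41 - 102\right)}{2} + 13801} = \sqrt{\left(- \frac{75}{2}\right) \left(-61\right) + 13801} = \sqrt{\frac{4575}{2} + 13801} = \sqrt{\frac{32177}{2}} = \frac{\sqrt{64354}}{2}$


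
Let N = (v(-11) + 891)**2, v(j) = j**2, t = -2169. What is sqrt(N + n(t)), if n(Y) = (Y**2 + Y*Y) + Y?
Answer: sqrt(10431097) ≈ 3229.7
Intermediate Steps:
n(Y) = Y + 2*Y**2 (n(Y) = (Y**2 + Y**2) + Y = 2*Y**2 + Y = Y + 2*Y**2)
N = 1024144 (N = ((-11)**2 + 891)**2 = (121 + 891)**2 = 1012**2 = 1024144)
sqrt(N + n(t)) = sqrt(1024144 - 2169*(1 + 2*(-2169))) = sqrt(1024144 - 2169*(1 - 4338)) = sqrt(1024144 - 2169*(-4337)) = sqrt(1024144 + 9406953) = sqrt(10431097)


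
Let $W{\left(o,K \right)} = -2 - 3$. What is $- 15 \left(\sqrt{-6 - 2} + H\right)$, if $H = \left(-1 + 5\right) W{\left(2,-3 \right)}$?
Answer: $300 - 30 i \sqrt{2} \approx 300.0 - 42.426 i$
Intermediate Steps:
$W{\left(o,K \right)} = -5$ ($W{\left(o,K \right)} = -2 - 3 = -5$)
$H = -20$ ($H = \left(-1 + 5\right) \left(-5\right) = 4 \left(-5\right) = -20$)
$- 15 \left(\sqrt{-6 - 2} + H\right) = - 15 \left(\sqrt{-6 - 2} - 20\right) = - 15 \left(\sqrt{-8} - 20\right) = - 15 \left(2 i \sqrt{2} - 20\right) = - 15 \left(-20 + 2 i \sqrt{2}\right) = 300 - 30 i \sqrt{2}$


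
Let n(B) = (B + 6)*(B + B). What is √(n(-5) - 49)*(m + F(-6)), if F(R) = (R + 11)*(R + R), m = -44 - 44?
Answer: -148*I*√59 ≈ -1136.8*I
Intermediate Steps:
m = -88
n(B) = 2*B*(6 + B) (n(B) = (6 + B)*(2*B) = 2*B*(6 + B))
F(R) = 2*R*(11 + R) (F(R) = (11 + R)*(2*R) = 2*R*(11 + R))
√(n(-5) - 49)*(m + F(-6)) = √(2*(-5)*(6 - 5) - 49)*(-88 + 2*(-6)*(11 - 6)) = √(2*(-5)*1 - 49)*(-88 + 2*(-6)*5) = √(-10 - 49)*(-88 - 60) = √(-59)*(-148) = (I*√59)*(-148) = -148*I*√59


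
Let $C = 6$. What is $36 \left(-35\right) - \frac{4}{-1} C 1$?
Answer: $-30240$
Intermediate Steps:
$36 \left(-35\right) - \frac{4}{-1} C 1 = 36 \left(-35\right) - \frac{4}{-1} \cdot 6 \cdot 1 = - 1260 \left(-4\right) \left(-1\right) 6 \cdot 1 = - 1260 \cdot 4 \cdot 6 \cdot 1 = - 1260 \cdot 24 \cdot 1 = \left(-1260\right) 24 = -30240$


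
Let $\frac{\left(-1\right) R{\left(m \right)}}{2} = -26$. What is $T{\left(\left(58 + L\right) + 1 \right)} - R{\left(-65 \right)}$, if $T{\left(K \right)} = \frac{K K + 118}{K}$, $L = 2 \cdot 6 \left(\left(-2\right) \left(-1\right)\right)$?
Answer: $\frac{2691}{83} \approx 32.422$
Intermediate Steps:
$L = 24$ ($L = 12 \cdot 2 = 24$)
$T{\left(K \right)} = \frac{118 + K^{2}}{K}$ ($T{\left(K \right)} = \frac{K^{2} + 118}{K} = \frac{118 + K^{2}}{K}$)
$R{\left(m \right)} = 52$ ($R{\left(m \right)} = \left(-2\right) \left(-26\right) = 52$)
$T{\left(\left(58 + L\right) + 1 \right)} - R{\left(-65 \right)} = \left(\left(\left(58 + 24\right) + 1\right) + \frac{118}{\left(58 + 24\right) + 1}\right) - 52 = \left(\left(82 + 1\right) + \frac{118}{82 + 1}\right) - 52 = \left(83 + \frac{118}{83}\right) - 52 = \frac{7007}{83} - 52 = \frac{2691}{83}$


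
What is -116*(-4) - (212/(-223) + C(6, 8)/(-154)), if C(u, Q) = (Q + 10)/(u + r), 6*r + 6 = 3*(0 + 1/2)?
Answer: 55888352/120197 ≈ 464.97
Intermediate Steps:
r = -¾ (r = -1 + (3*(0 + 1/2))/6 = -1 + (3*(0 + ½))/6 = -1 + (3*(½))/6 = -1 + (⅙)*(3/2) = -1 + ¼ = -¾ ≈ -0.75000)
C(u, Q) = (10 + Q)/(-¾ + u) (C(u, Q) = (Q + 10)/(u - ¾) = (10 + Q)/(-¾ + u))
-116*(-4) - (212/(-223) + C(6, 8)/(-154)) = -116*(-4) - (212/(-223) + (4*(10 + 8)/(-3 + 4*6))/(-154)) = 464 - (212*(-1/223) + (4*18/(-3 + 24))*(-1/154)) = 464 - (-212/223 + (4*18/21)*(-1/154)) = 464 - (-212/223 + (4*(1/21)*18)*(-1/154)) = 464 - (-212/223 + (24/7)*(-1/154)) = 464 - (-212/223 - 12/539) = 464 - 1*(-116944/120197) = 464 + 116944/120197 = 55888352/120197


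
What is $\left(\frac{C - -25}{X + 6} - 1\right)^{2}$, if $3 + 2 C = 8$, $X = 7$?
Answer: $\frac{841}{676} \approx 1.2441$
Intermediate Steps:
$C = \frac{5}{2}$ ($C = - \frac{3}{2} + \frac{1}{2} \cdot 8 = - \frac{3}{2} + 4 = \frac{5}{2} \approx 2.5$)
$\left(\frac{C - -25}{X + 6} - 1\right)^{2} = \left(\frac{\frac{5}{2} - -25}{7 + 6} - 1\right)^{2} = \left(\frac{\frac{5}{2} + 25}{13} - 1\right)^{2} = \left(\frac{55}{2} \cdot \frac{1}{13} - 1\right)^{2} = \left(\frac{55}{26} - 1\right)^{2} = \left(\frac{29}{26}\right)^{2} = \frac{841}{676}$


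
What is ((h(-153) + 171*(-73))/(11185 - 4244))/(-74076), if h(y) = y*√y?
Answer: 4161/171387172 + 153*I*√17/171387172 ≈ 2.4278e-5 + 3.6808e-6*I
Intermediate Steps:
h(y) = y^(3/2)
((h(-153) + 171*(-73))/(11185 - 4244))/(-74076) = (((-153)^(3/2) + 171*(-73))/(11185 - 4244))/(-74076) = ((-459*I*√17 - 12483)/6941)*(-1/74076) = ((-12483 - 459*I*√17)*(1/6941))*(-1/74076) = (-12483/6941 - 459*I*√17/6941)*(-1/74076) = 4161/171387172 + 153*I*√17/171387172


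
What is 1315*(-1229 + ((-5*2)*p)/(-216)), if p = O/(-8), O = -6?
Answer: -232716865/144 ≈ -1.6161e+6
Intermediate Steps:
p = ¾ (p = -6/(-8) = -6*(-⅛) = ¾ ≈ 0.75000)
1315*(-1229 + ((-5*2)*p)/(-216)) = 1315*(-1229 + (-5*2*(¾))/(-216)) = 1315*(-1229 - 10*¾*(-1/216)) = 1315*(-1229 - 15/2*(-1/216)) = 1315*(-1229 + 5/144) = 1315*(-176971/144) = -232716865/144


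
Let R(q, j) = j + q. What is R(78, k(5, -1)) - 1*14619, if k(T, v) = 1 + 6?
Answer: -14534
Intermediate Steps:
k(T, v) = 7
R(78, k(5, -1)) - 1*14619 = (7 + 78) - 1*14619 = 85 - 14619 = -14534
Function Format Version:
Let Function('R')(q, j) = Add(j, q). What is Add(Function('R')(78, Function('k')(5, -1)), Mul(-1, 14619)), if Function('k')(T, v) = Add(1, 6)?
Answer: -14534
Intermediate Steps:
Function('k')(T, v) = 7
Add(Function('R')(78, Function('k')(5, -1)), Mul(-1, 14619)) = Add(Add(7, 78), Mul(-1, 14619)) = Add(85, -14619) = -14534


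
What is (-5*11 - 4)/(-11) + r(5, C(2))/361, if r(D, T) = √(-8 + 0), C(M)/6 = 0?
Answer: 59/11 + 2*I*√2/361 ≈ 5.3636 + 0.007835*I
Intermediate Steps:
C(M) = 0 (C(M) = 6*0 = 0)
r(D, T) = 2*I*√2 (r(D, T) = √(-8) = 2*I*√2)
(-5*11 - 4)/(-11) + r(5, C(2))/361 = (-5*11 - 4)/(-11) + (2*I*√2)/361 = (-55 - 4)*(-1/11) + (2*I*√2)*(1/361) = -59*(-1/11) + 2*I*√2/361 = 59/11 + 2*I*√2/361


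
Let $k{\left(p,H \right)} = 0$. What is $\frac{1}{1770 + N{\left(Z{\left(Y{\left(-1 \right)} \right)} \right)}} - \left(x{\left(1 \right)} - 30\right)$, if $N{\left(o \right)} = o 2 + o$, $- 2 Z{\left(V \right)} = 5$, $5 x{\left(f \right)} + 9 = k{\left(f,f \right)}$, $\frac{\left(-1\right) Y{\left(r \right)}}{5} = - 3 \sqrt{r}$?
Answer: $\frac{112097}{3525} \approx 31.801$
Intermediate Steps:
$Y{\left(r \right)} = 15 \sqrt{r}$ ($Y{\left(r \right)} = - 5 \left(- 3 \sqrt{r}\right) = 15 \sqrt{r}$)
$x{\left(f \right)} = - \frac{9}{5}$ ($x{\left(f \right)} = - \frac{9}{5} + \frac{1}{5} \cdot 0 = - \frac{9}{5} + 0 = - \frac{9}{5}$)
$Z{\left(V \right)} = - \frac{5}{2}$ ($Z{\left(V \right)} = \left(- \frac{1}{2}\right) 5 = - \frac{5}{2}$)
$N{\left(o \right)} = 3 o$ ($N{\left(o \right)} = 2 o + o = 3 o$)
$\frac{1}{1770 + N{\left(Z{\left(Y{\left(-1 \right)} \right)} \right)}} - \left(x{\left(1 \right)} - 30\right) = \frac{1}{1770 + 3 \left(- \frac{5}{2}\right)} - \left(- \frac{9}{5} - 30\right) = \frac{1}{1770 - \frac{15}{2}} - \left(- \frac{9}{5} - 30\right) = \frac{1}{\frac{3525}{2}} - - \frac{159}{5} = \frac{2}{3525} + \frac{159}{5} = \frac{112097}{3525}$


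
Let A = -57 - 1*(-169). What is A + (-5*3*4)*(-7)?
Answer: 532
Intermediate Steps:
A = 112 (A = -57 + 169 = 112)
A + (-5*3*4)*(-7) = 112 + (-5*3*4)*(-7) = 112 - 15*4*(-7) = 112 - 60*(-7) = 112 + 420 = 532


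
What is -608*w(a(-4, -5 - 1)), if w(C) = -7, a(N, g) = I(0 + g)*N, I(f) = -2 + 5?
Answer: 4256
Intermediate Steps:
I(f) = 3
a(N, g) = 3*N
-608*w(a(-4, -5 - 1)) = -608*(-7) = 4256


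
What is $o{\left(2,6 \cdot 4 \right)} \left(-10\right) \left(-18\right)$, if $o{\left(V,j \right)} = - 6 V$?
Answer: $-2160$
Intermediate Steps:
$o{\left(2,6 \cdot 4 \right)} \left(-10\right) \left(-18\right) = \left(-6\right) 2 \left(-10\right) \left(-18\right) = \left(-12\right) \left(-10\right) \left(-18\right) = 120 \left(-18\right) = -2160$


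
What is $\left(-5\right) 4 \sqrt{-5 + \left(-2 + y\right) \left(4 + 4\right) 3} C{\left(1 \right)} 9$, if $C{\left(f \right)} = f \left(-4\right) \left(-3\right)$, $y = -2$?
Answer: $- 2160 i \sqrt{101} \approx - 21708.0 i$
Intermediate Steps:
$C{\left(f \right)} = 12 f$ ($C{\left(f \right)} = - 4 f \left(-3\right) = 12 f$)
$\left(-5\right) 4 \sqrt{-5 + \left(-2 + y\right) \left(4 + 4\right) 3} C{\left(1 \right)} 9 = \left(-5\right) 4 \sqrt{-5 + \left(-2 - 2\right) \left(4 + 4\right) 3} \cdot 12 \cdot 1 \cdot 9 = - 20 \sqrt{-5 + \left(-4\right) 8 \cdot 3} \cdot 12 \cdot 9 = - 20 \sqrt{-5 - 96} \cdot 12 \cdot 9 = - 20 \sqrt{-101} \cdot 12 \cdot 9 = - 20 i \sqrt{101} \cdot 12 \cdot 9 = - 240 i \sqrt{101} \cdot 9 = - 2160 i \sqrt{101}$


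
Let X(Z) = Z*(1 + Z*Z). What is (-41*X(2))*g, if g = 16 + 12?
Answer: -11480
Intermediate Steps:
X(Z) = Z*(1 + Z²)
g = 28
(-41*X(2))*g = -41*(2 + 2³)*28 = -41*(2 + 8)*28 = -41*10*28 = -410*28 = -11480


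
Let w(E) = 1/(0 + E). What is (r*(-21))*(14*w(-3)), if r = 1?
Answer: 98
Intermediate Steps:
w(E) = 1/E
(r*(-21))*(14*w(-3)) = (1*(-21))*(14/(-3)) = -294*(-1)/3 = -21*(-14/3) = 98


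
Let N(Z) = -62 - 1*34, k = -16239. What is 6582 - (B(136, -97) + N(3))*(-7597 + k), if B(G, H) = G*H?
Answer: -316726186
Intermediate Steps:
N(Z) = -96 (N(Z) = -62 - 34 = -96)
6582 - (B(136, -97) + N(3))*(-7597 + k) = 6582 - (136*(-97) - 96)*(-7597 - 16239) = 6582 - (-13192 - 96)*(-23836) = 6582 - (-13288)*(-23836) = 6582 - 1*316732768 = 6582 - 316732768 = -316726186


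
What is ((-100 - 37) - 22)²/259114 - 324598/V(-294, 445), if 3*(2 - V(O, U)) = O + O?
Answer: -42051440267/25652286 ≈ -1639.3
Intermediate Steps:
V(O, U) = 2 - 2*O/3 (V(O, U) = 2 - (O + O)/3 = 2 - 2*O/3)
((-100 - 37) - 22)²/259114 - 324598/V(-294, 445) = ((-100 - 37) - 22)²/259114 - 324598/(2 - ⅔*(-294)) = (-137 - 22)²*(1/259114) - 324598/(2 + 196) = (-159)²*(1/259114) - 324598/198 = 25281*(1/259114) - 324598*1/198 = 25281/259114 - 162299/99 = -42051440267/25652286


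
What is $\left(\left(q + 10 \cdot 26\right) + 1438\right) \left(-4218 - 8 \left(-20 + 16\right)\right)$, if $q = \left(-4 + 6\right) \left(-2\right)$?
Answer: $-7091084$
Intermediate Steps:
$q = -4$ ($q = 2 \left(-2\right) = -4$)
$\left(\left(q + 10 \cdot 26\right) + 1438\right) \left(-4218 - 8 \left(-20 + 16\right)\right) = \left(\left(-4 + 10 \cdot 26\right) + 1438\right) \left(-4218 - 8 \left(-20 + 16\right)\right) = \left(\left(-4 + 260\right) + 1438\right) \left(-4218 - -32\right) = \left(256 + 1438\right) \left(-4218 + 32\right) = 1694 \left(-4186\right) = -7091084$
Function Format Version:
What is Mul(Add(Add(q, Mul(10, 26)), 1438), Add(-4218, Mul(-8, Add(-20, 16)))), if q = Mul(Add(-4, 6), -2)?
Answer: -7091084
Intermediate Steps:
q = -4 (q = Mul(2, -2) = -4)
Mul(Add(Add(q, Mul(10, 26)), 1438), Add(-4218, Mul(-8, Add(-20, 16)))) = Mul(Add(Add(-4, Mul(10, 26)), 1438), Add(-4218, Mul(-8, Add(-20, 16)))) = Mul(Add(Add(-4, 260), 1438), Add(-4218, Mul(-8, -4))) = Mul(Add(256, 1438), Add(-4218, 32)) = Mul(1694, -4186) = -7091084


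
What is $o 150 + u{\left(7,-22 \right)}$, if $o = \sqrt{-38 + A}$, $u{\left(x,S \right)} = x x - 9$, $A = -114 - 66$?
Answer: $40 + 150 i \sqrt{218} \approx 40.0 + 2214.7 i$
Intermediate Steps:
$A = -180$ ($A = -114 - 66 = -180$)
$u{\left(x,S \right)} = -9 + x^{2}$ ($u{\left(x,S \right)} = x^{2} - 9 = -9 + x^{2}$)
$o = i \sqrt{218}$ ($o = \sqrt{-38 - 180} = \sqrt{-218} = i \sqrt{218} \approx 14.765 i$)
$o 150 + u{\left(7,-22 \right)} = i \sqrt{218} \cdot 150 - \left(9 - 7^{2}\right) = 150 i \sqrt{218} + \left(-9 + 49\right) = 150 i \sqrt{218} + 40 = 40 + 150 i \sqrt{218}$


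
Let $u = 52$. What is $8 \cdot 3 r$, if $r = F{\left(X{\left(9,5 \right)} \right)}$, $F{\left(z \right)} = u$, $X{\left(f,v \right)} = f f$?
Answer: $1248$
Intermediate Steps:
$X{\left(f,v \right)} = f^{2}$
$F{\left(z \right)} = 52$
$r = 52$
$8 \cdot 3 r = 8 \cdot 3 \cdot 52 = 24 \cdot 52 = 1248$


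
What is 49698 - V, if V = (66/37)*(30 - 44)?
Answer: 1839750/37 ≈ 49723.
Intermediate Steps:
V = -924/37 (V = (66*(1/37))*(-14) = (66/37)*(-14) = -924/37 ≈ -24.973)
49698 - V = 49698 - 1*(-924/37) = 49698 + 924/37 = 1839750/37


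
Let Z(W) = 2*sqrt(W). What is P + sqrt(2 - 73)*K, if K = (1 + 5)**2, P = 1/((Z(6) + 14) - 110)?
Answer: -4/383 - sqrt(6)/4596 + 36*I*sqrt(71) ≈ -0.010977 + 303.34*I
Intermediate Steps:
P = 1/(-96 + 2*sqrt(6)) (P = 1/((2*sqrt(6) + 14) - 110) = 1/((14 + 2*sqrt(6)) - 110) = 1/(-96 + 2*sqrt(6)) ≈ -0.010977)
K = 36 (K = 6**2 = 36)
P + sqrt(2 - 73)*K = (-4/383 - sqrt(6)/4596) + sqrt(2 - 73)*36 = (-4/383 - sqrt(6)/4596) + sqrt(-71)*36 = (-4/383 - sqrt(6)/4596) + (I*sqrt(71))*36 = (-4/383 - sqrt(6)/4596) + 36*I*sqrt(71) = -4/383 - sqrt(6)/4596 + 36*I*sqrt(71)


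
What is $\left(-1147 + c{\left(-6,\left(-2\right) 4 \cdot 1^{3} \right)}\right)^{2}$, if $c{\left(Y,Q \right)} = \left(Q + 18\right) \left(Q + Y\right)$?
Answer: $1656369$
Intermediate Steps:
$c{\left(Y,Q \right)} = \left(18 + Q\right) \left(Q + Y\right)$
$\left(-1147 + c{\left(-6,\left(-2\right) 4 \cdot 1^{3} \right)}\right)^{2} = \left(-1147 + \left(\left(\left(-2\right) 4 \cdot 1^{3}\right)^{2} + 18 \left(-2\right) 4 \cdot 1^{3} + 18 \left(-6\right) + \left(-2\right) 4 \cdot 1^{3} \left(-6\right)\right)\right)^{2} = \left(-1147 + \left(\left(\left(-8\right) 1\right)^{2} + 18 \left(\left(-8\right) 1\right) - 108 + \left(-8\right) 1 \left(-6\right)\right)\right)^{2} = \left(-1147 + \left(\left(-8\right)^{2} + 18 \left(-8\right) - 108 - -48\right)\right)^{2} = \left(-1147 + \left(64 - 144 - 108 + 48\right)\right)^{2} = \left(-1147 - 140\right)^{2} = \left(-1287\right)^{2} = 1656369$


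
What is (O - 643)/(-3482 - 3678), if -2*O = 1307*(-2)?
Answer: -83/895 ≈ -0.092737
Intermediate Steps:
O = 1307 (O = -1307*(-2)/2 = -½*(-2614) = 1307)
(O - 643)/(-3482 - 3678) = (1307 - 643)/(-3482 - 3678) = 664/(-7160) = 664*(-1/7160) = -83/895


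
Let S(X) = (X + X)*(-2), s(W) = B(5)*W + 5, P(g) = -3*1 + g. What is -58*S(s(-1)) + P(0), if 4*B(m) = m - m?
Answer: 1157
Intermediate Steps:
B(m) = 0 (B(m) = (m - m)/4 = (¼)*0 = 0)
P(g) = -3 + g
s(W) = 5 (s(W) = 0*W + 5 = 0 + 5 = 5)
S(X) = -4*X (S(X) = (2*X)*(-2) = -4*X)
-58*S(s(-1)) + P(0) = -(-232)*5 + (-3 + 0) = -58*(-20) - 3 = 1160 - 3 = 1157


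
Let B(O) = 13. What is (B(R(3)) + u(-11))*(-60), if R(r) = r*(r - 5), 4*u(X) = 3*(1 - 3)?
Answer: -690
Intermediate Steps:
u(X) = -3/2 (u(X) = (3*(1 - 3))/4 = (3*(-2))/4 = (¼)*(-6) = -3/2)
R(r) = r*(-5 + r)
(B(R(3)) + u(-11))*(-60) = (13 - 3/2)*(-60) = (23/2)*(-60) = -690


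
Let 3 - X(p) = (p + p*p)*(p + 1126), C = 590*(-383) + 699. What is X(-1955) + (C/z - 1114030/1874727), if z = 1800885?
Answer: 3563925460491376223156/1125389244465 ≈ 3.1668e+9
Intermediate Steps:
C = -225271 (C = -225970 + 699 = -225271)
X(p) = 3 - (1126 + p)*(p + p²) (X(p) = 3 - (p + p*p)*(p + 1126) = 3 - (p + p²)*(1126 + p) = 3 - (1126 + p)*(p + p²))
X(-1955) + (C/z - 1114030/1874727) = (3 - 1*(-1955)³ - 1127*(-1955)² - 1126*(-1955)) + (-225271/1800885 - 1114030/1874727) = (3 - 1*(-7472058875) - 1127*3822025 + 2201330) + (-225271*1/1800885 - 1114030*1/1874727) = (3 + 7472058875 - 4307422175 + 2201330) + (-225271/1800885 - 1114030/1874727) = 3166838033 - 809520514189/1125389244465 = 3563925460491376223156/1125389244465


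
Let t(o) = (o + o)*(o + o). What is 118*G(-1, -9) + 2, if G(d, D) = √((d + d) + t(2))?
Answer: 2 + 118*√14 ≈ 443.52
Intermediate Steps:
t(o) = 4*o² (t(o) = (2*o)*(2*o) = 4*o²)
G(d, D) = √(16 + 2*d) (G(d, D) = √((d + d) + 4*2²) = √(2*d + 4*4) = √(2*d + 16) = √(16 + 2*d))
118*G(-1, -9) + 2 = 118*√(16 + 2*(-1)) + 2 = 118*√(16 - 2) + 2 = 118*√14 + 2 = 2 + 118*√14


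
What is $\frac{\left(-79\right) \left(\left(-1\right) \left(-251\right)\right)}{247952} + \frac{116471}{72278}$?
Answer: $\frac{13723008465}{8960737328} \approx 1.5315$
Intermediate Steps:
$\frac{\left(-79\right) \left(\left(-1\right) \left(-251\right)\right)}{247952} + \frac{116471}{72278} = \left(-79\right) 251 \cdot \frac{1}{247952} + 116471 \cdot \frac{1}{72278} = \left(-19829\right) \frac{1}{247952} + \frac{116471}{72278} = - \frac{19829}{247952} + \frac{116471}{72278} = \frac{13723008465}{8960737328}$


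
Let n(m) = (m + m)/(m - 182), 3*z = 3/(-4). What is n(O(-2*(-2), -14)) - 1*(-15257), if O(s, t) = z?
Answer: 11122355/729 ≈ 15257.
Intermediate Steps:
z = -¼ (z = (3/(-4))/3 = (3*(-¼))/3 = (⅓)*(-¾) = -¼ ≈ -0.25000)
O(s, t) = -¼
n(m) = 2*m/(-182 + m) (n(m) = (2*m)/(-182 + m) = 2*m/(-182 + m))
n(O(-2*(-2), -14)) - 1*(-15257) = 2*(-¼)/(-182 - ¼) - 1*(-15257) = 2*(-¼)/(-729/4) + 15257 = 2*(-¼)*(-4/729) + 15257 = 2/729 + 15257 = 11122355/729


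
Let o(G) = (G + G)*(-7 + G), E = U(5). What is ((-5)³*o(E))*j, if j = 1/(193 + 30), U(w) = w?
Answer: 2500/223 ≈ 11.211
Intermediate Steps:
E = 5
j = 1/223 ≈ 0.0044843
o(G) = 2*G*(-7 + G) (o(G) = (2*G)*(-7 + G) = 2*G*(-7 + G))
((-5)³*o(E))*j = ((-5)³*(2*5*(-7 + 5)))*(1/223) = -250*5*(-2)*(1/223) = -125*(-20)*(1/223) = 2500*(1/223) = 2500/223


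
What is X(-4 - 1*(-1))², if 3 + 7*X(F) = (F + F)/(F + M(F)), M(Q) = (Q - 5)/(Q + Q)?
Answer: 9/1225 ≈ 0.0073469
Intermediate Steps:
M(Q) = (-5 + Q)/(2*Q) (M(Q) = (-5 + Q)/((2*Q)) = (-5 + Q)*(1/(2*Q)) = (-5 + Q)/(2*Q))
X(F) = -3/7 + 2*F/(7*(F + (-5 + F)/(2*F))) (X(F) = -3/7 + ((F + F)/(F + (-5 + F)/(2*F)))/7 = -3/7 + ((2*F)/(F + (-5 + F)/(2*F)))/7 = -3/7 + (2*F/(F + (-5 + F)/(2*F)))/7 = -3/7 + 2*F/(7*(F + (-5 + F)/(2*F))))
X(-4 - 1*(-1))² = ((15 - 3*(-4 - 1*(-1)) - 2*(-4 - 1*(-1))²)/(7*(-5 + (-4 - 1*(-1)) + 2*(-4 - 1*(-1))²)))² = ((15 - 3*(-4 + 1) - 2*(-4 + 1)²)/(7*(-5 + (-4 + 1) + 2*(-4 + 1)²)))² = ((15 - 3*(-3) - 2*(-3)²)/(7*(-5 - 3 + 2*(-3)²)))² = ((15 + 9 - 2*9)/(7*(-5 - 3 + 2*9)))² = ((15 + 9 - 18)/(7*(-5 - 3 + 18)))² = ((⅐)*6/10)² = ((⅐)*(⅒)*6)² = (3/35)² = 9/1225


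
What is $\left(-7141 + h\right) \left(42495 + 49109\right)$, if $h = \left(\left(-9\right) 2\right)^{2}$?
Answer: $-624464468$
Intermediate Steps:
$h = 324$ ($h = \left(-18\right)^{2} = 324$)
$\left(-7141 + h\right) \left(42495 + 49109\right) = \left(-7141 + 324\right) \left(42495 + 49109\right) = \left(-6817\right) 91604 = -624464468$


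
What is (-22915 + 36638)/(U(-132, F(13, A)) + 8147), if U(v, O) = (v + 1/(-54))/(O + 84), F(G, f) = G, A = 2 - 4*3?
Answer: 71881074/42666857 ≈ 1.6847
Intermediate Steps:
A = -10 (A = 2 - 12 = -10)
U(v, O) = (-1/54 + v)/(84 + O) (U(v, O) = (v - 1/54)/(84 + O) = (-1/54 + v)/(84 + O))
(-22915 + 36638)/(U(-132, F(13, A)) + 8147) = (-22915 + 36638)/((-1/54 - 132)/(84 + 13) + 8147) = 13723/(-7129/54/97 + 8147) = 13723/((1/97)*(-7129/54) + 8147) = 13723/(-7129/5238 + 8147) = 13723/(42666857/5238) = 13723*(5238/42666857) = 71881074/42666857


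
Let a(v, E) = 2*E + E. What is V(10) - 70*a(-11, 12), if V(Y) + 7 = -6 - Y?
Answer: -2543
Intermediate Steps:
V(Y) = -13 - Y (V(Y) = -7 + (-6 - Y) = -13 - Y)
a(v, E) = 3*E
V(10) - 70*a(-11, 12) = (-13 - 1*10) - 210*12 = (-13 - 10) - 70*36 = -23 - 2520 = -2543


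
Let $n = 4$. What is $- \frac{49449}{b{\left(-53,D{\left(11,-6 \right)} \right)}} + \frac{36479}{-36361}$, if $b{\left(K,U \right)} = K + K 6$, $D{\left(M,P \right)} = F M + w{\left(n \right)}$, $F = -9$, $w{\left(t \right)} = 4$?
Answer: $\frac{33669460}{254527} \approx 132.28$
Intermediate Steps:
$D{\left(M,P \right)} = 4 - 9 M$ ($D{\left(M,P \right)} = - 9 M + 4 = 4 - 9 M$)
$b{\left(K,U \right)} = 7 K$ ($b{\left(K,U \right)} = K + 6 K = 7 K$)
$- \frac{49449}{b{\left(-53,D{\left(11,-6 \right)} \right)}} + \frac{36479}{-36361} = - \frac{49449}{7 \left(-53\right)} + \frac{36479}{-36361} = - \frac{49449}{-371} + 36479 \left(- \frac{1}{36361}\right) = \left(-49449\right) \left(- \frac{1}{371}\right) - \frac{36479}{36361} = \frac{933}{7} - \frac{36479}{36361} = \frac{33669460}{254527}$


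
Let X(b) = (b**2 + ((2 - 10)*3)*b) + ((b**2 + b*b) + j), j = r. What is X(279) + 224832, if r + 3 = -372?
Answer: 451284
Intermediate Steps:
r = -375 (r = -3 - 372 = -375)
j = -375
X(b) = -375 - 24*b + 3*b**2 (X(b) = (b**2 + ((2 - 10)*3)*b) + ((b**2 + b*b) - 375) = (b**2 + (-8*3)*b) + ((b**2 + b**2) - 375) = (b**2 - 24*b) + (2*b**2 - 375) = (b**2 - 24*b) + (-375 + 2*b**2) = -375 - 24*b + 3*b**2)
X(279) + 224832 = (-375 - 24*279 + 3*279**2) + 224832 = (-375 - 6696 + 3*77841) + 224832 = (-375 - 6696 + 233523) + 224832 = 226452 + 224832 = 451284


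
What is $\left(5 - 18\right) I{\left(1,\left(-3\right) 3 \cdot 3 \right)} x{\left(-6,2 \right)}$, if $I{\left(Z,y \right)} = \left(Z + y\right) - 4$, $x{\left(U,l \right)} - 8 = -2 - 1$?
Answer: $1950$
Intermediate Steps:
$x{\left(U,l \right)} = 5$ ($x{\left(U,l \right)} = 8 - 3 = 5$)
$I{\left(Z,y \right)} = -4 + Z + y$
$\left(5 - 18\right) I{\left(1,\left(-3\right) 3 \cdot 3 \right)} x{\left(-6,2 \right)} = \left(5 - 18\right) \left(-4 + 1 + \left(-3\right) 3 \cdot 3\right) 5 = - 13 \left(-4 + 1 - 27\right) 5 = \left(-13\right) \left(-30\right) 5 = 390 \cdot 5 = 1950$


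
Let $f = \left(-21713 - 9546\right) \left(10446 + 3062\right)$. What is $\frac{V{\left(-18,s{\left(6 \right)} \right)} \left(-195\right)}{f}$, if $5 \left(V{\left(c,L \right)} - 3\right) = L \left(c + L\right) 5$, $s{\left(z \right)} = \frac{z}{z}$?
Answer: $- \frac{1365}{211123286} \approx -6.4654 \cdot 10^{-6}$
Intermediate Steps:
$s{\left(z \right)} = 1$
$V{\left(c,L \right)} = 3 + L \left(L + c\right)$ ($V{\left(c,L \right)} = 3 + \frac{L \left(c + L\right) 5}{5} = 3 + \frac{L \left(L + c\right) 5}{5} = 3 + \frac{5 L \left(L + c\right)}{5} = 3 + L \left(L + c\right)$)
$f = -422246572$ ($f = \left(-31259\right) 13508 = -422246572$)
$\frac{V{\left(-18,s{\left(6 \right)} \right)} \left(-195\right)}{f} = \frac{\left(3 + 1^{2} + 1 \left(-18\right)\right) \left(-195\right)}{-422246572} = \left(3 + 1 - 18\right) \left(-195\right) \left(- \frac{1}{422246572}\right) = \left(-14\right) \left(-195\right) \left(- \frac{1}{422246572}\right) = 2730 \left(- \frac{1}{422246572}\right) = - \frac{1365}{211123286}$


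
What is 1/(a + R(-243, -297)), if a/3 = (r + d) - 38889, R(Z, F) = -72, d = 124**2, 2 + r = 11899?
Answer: -1/34920 ≈ -2.8637e-5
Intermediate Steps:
r = 11897 (r = -2 + 11899 = 11897)
d = 15376
a = -34848 (a = 3*((11897 + 15376) - 38889) = 3*(27273 - 38889) = 3*(-11616) = -34848)
1/(a + R(-243, -297)) = 1/(-34848 - 72) = 1/(-34920) = -1/34920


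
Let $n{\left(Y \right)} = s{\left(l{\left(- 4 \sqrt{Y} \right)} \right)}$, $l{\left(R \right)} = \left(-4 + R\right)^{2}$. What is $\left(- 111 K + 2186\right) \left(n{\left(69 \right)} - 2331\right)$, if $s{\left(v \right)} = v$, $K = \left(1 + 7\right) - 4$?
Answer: $-2109562 + 55744 \sqrt{69} \approx -1.6465 \cdot 10^{6}$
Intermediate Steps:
$K = 4$ ($K = 8 - 4 = 4$)
$n{\left(Y \right)} = \left(-4 - 4 \sqrt{Y}\right)^{2}$
$\left(- 111 K + 2186\right) \left(n{\left(69 \right)} - 2331\right) = \left(\left(-111\right) 4 + 2186\right) \left(16 \left(1 + \sqrt{69}\right)^{2} - 2331\right) = \left(-444 + 2186\right) \left(-2331 + 16 \left(1 + \sqrt{69}\right)^{2}\right) = 1742 \left(-2331 + 16 \left(1 + \sqrt{69}\right)^{2}\right) = -4060602 + 27872 \left(1 + \sqrt{69}\right)^{2}$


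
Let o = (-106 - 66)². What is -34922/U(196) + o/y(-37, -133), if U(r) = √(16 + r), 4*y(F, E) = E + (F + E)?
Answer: -118336/303 - 17461*√53/53 ≈ -2789.0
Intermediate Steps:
o = 29584 (o = (-172)² = 29584)
y(F, E) = E/2 + F/4 (y(F, E) = (E + (F + E))/4 = (E + (E + F))/4 = (F + 2*E)/4 = E/2 + F/4)
-34922/U(196) + o/y(-37, -133) = -34922/√(16 + 196) + 29584/((½)*(-133) + (¼)*(-37)) = -34922*√53/106 + 29584/(-133/2 - 37/4) = -34922*√53/106 + 29584/(-303/4) = -17461*√53/53 + 29584*(-4/303) = -17461*√53/53 - 118336/303 = -118336/303 - 17461*√53/53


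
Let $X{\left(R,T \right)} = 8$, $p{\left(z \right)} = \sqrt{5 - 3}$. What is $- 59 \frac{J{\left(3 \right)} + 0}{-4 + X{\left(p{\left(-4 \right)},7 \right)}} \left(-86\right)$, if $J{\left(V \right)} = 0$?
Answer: $0$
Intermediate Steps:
$p{\left(z \right)} = \sqrt{2}$
$- 59 \frac{J{\left(3 \right)} + 0}{-4 + X{\left(p{\left(-4 \right)},7 \right)}} \left(-86\right) = - 59 \frac{0 + 0}{-4 + 8} \left(-86\right) = - 59 \cdot \frac{0}{4} \left(-86\right) = - 59 \cdot 0 \cdot \frac{1}{4} \left(-86\right) = \left(-59\right) 0 \left(-86\right) = 0 \left(-86\right) = 0$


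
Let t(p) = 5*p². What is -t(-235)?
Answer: -276125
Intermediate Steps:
-t(-235) = -5*(-235)² = -5*55225 = -1*276125 = -276125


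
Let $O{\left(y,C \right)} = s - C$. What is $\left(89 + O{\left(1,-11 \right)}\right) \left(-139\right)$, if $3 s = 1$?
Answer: $- \frac{41839}{3} \approx -13946.0$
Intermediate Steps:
$s = \frac{1}{3}$ ($s = \frac{1}{3} \cdot 1 = \frac{1}{3} \approx 0.33333$)
$O{\left(y,C \right)} = \frac{1}{3} - C$
$\left(89 + O{\left(1,-11 \right)}\right) \left(-139\right) = \left(89 + \left(\frac{1}{3} - -11\right)\right) \left(-139\right) = \left(89 + \left(\frac{1}{3} + 11\right)\right) \left(-139\right) = \left(89 + \frac{34}{3}\right) \left(-139\right) = \frac{301}{3} \left(-139\right) = - \frac{41839}{3}$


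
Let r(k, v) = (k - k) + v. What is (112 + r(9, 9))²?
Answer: 14641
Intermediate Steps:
r(k, v) = v (r(k, v) = 0 + v = v)
(112 + r(9, 9))² = (112 + 9)² = 121² = 14641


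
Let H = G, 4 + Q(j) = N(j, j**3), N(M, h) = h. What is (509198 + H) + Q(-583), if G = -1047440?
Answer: -198693533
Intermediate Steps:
Q(j) = -4 + j**3
H = -1047440
(509198 + H) + Q(-583) = (509198 - 1047440) + (-4 + (-583)**3) = -538242 + (-4 - 198155287) = -538242 - 198155291 = -198693533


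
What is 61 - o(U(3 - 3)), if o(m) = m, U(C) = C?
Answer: 61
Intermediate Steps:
61 - o(U(3 - 3)) = 61 - (3 - 3) = 61 - 1*0 = 61 + 0 = 61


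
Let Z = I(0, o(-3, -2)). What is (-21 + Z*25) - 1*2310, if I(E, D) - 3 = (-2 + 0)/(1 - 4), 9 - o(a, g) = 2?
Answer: -6718/3 ≈ -2239.3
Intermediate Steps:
o(a, g) = 7 (o(a, g) = 9 - 1*2 = 9 - 2 = 7)
I(E, D) = 11/3 (I(E, D) = 3 + (-2 + 0)/(1 - 4) = 3 - 2/(-3) = 3 - 2*(-⅓) = 3 + ⅔ = 11/3)
Z = 11/3 ≈ 3.6667
(-21 + Z*25) - 1*2310 = (-21 + (11/3)*25) - 1*2310 = (-21 + 275/3) - 2310 = 212/3 - 2310 = -6718/3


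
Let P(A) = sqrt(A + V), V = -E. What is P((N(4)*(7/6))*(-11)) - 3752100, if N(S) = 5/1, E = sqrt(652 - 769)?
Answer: -3752100 + sqrt(-2310 - 108*I*sqrt(13))/6 ≈ -3.7521e+6 - 8.0386*I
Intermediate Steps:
E = 3*I*sqrt(13) (E = sqrt(-117) = 3*I*sqrt(13) ≈ 10.817*I)
N(S) = 5 (N(S) = 5*1 = 5)
V = -3*I*sqrt(13) ≈ -10.817*I
P(A) = sqrt(A - 3*I*sqrt(13))
P((N(4)*(7/6))*(-11)) - 3752100 = sqrt((5*(7/6))*(-11) - 3*I*sqrt(13)) - 3752100 = sqrt((35/6)*(-11) - 3*I*sqrt(13)) - 3752100 = sqrt(-385/6 - 3*I*sqrt(13)) - 3752100 = -3752100 + sqrt(-385/6 - 3*I*sqrt(13))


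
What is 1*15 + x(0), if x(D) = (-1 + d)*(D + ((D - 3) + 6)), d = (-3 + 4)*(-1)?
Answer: 9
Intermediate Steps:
d = -1 (d = 1*(-1) = -1)
x(D) = -6 - 4*D (x(D) = (-1 - 1)*(D + ((D - 3) + 6)) = -2*(D + ((-3 + D) + 6)) = -2*(D + (3 + D)) = -2*(3 + 2*D) = -6 - 4*D)
1*15 + x(0) = 1*15 + (-6 - 4*0) = 15 + (-6 + 0) = 15 - 6 = 9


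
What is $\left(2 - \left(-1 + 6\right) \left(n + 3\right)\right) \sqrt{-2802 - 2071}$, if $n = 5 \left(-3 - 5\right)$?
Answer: $187 i \sqrt{4873} \approx 13054.0 i$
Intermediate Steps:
$n = -40$ ($n = 5 \left(-8\right) = -40$)
$\left(2 - \left(-1 + 6\right) \left(n + 3\right)\right) \sqrt{-2802 - 2071} = \left(2 - \left(-1 + 6\right) \left(-40 + 3\right)\right) \sqrt{-2802 - 2071} = \left(2 - 5 \left(-37\right)\right) \sqrt{-4873} = \left(2 - -185\right) i \sqrt{4873} = \left(2 + 185\right) i \sqrt{4873} = 187 i \sqrt{4873}$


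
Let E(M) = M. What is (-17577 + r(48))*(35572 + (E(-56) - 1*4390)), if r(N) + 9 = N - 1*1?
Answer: -545918914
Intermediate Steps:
r(N) = -10 + N (r(N) = -9 + (N - 1*1) = -9 + (N - 1) = -9 + (-1 + N) = -10 + N)
(-17577 + r(48))*(35572 + (E(-56) - 1*4390)) = (-17577 + (-10 + 48))*(35572 + (-56 - 1*4390)) = (-17577 + 38)*(35572 + (-56 - 4390)) = -17539*(35572 - 4446) = -17539*31126 = -545918914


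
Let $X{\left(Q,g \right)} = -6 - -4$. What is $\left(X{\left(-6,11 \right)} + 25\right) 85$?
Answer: $1955$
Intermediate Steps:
$X{\left(Q,g \right)} = -2$ ($X{\left(Q,g \right)} = -6 + 4 = -2$)
$\left(X{\left(-6,11 \right)} + 25\right) 85 = \left(-2 + 25\right) 85 = 23 \cdot 85 = 1955$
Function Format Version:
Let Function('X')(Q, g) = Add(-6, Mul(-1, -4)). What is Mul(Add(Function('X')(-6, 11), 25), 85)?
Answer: 1955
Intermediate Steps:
Function('X')(Q, g) = -2 (Function('X')(Q, g) = Add(-6, 4) = -2)
Mul(Add(Function('X')(-6, 11), 25), 85) = Mul(Add(-2, 25), 85) = Mul(23, 85) = 1955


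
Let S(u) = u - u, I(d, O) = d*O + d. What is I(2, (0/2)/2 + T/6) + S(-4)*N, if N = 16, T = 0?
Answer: 2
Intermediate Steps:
I(d, O) = d + O*d (I(d, O) = O*d + d = d + O*d)
S(u) = 0
I(2, (0/2)/2 + T/6) + S(-4)*N = 2*(1 + ((0/2)/2 + 0/6)) + 0*16 = 2*(1 + ((0*(½))*(½) + 0*(⅙))) + 0 = 2*(1 + (0*(½) + 0)) + 0 = 2*(1 + (0 + 0)) + 0 = 2*(1 + 0) + 0 = 2*1 + 0 = 2 + 0 = 2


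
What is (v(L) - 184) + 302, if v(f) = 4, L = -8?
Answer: 122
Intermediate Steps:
(v(L) - 184) + 302 = (4 - 184) + 302 = -180 + 302 = 122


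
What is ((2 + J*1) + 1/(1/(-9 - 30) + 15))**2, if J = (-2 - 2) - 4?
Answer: 12006225/341056 ≈ 35.203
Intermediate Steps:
J = -8 (J = -4 - 4 = -8)
((2 + J*1) + 1/(1/(-9 - 30) + 15))**2 = ((2 - 8*1) + 1/(1/(-9 - 30) + 15))**2 = ((2 - 8) + 1/(1/(-39) + 15))**2 = (-6 + 1/(-1/39 + 15))**2 = (-6 + 1/(584/39))**2 = (-6 + 39/584)**2 = (-3465/584)**2 = 12006225/341056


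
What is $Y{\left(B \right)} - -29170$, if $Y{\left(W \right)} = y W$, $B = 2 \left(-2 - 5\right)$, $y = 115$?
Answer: $27560$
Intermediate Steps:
$B = -14$ ($B = 2 \left(-7\right) = -14$)
$Y{\left(W \right)} = 115 W$
$Y{\left(B \right)} - -29170 = 115 \left(-14\right) - -29170 = -1610 + 29170 = 27560$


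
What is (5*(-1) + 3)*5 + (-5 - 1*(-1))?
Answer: -14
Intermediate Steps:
(5*(-1) + 3)*5 + (-5 - 1*(-1)) = (-5 + 3)*5 + (-5 + 1) = -2*5 - 4 = -10 - 4 = -14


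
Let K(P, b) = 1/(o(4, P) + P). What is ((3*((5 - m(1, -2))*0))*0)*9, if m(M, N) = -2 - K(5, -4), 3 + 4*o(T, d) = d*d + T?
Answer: 0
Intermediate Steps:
o(T, d) = -3/4 + T/4 + d**2/4 (o(T, d) = -3/4 + (d*d + T)/4 = -3/4 + (d**2 + T)/4 = -3/4 + (T + d**2)/4 = -3/4 + (T/4 + d**2/4) = -3/4 + T/4 + d**2/4)
K(P, b) = 1/(1/4 + P + P**2/4) (K(P, b) = 1/((-3/4 + (1/4)*4 + P**2/4) + P) = 1/((-3/4 + 1 + P**2/4) + P) = 1/((1/4 + P**2/4) + P) = 1/(1/4 + P + P**2/4))
m(M, N) = -48/23 (m(M, N) = -2 - 4/(1 + 5**2 + 4*5) = -2 - 4/(1 + 25 + 20) = -2 - 4/46 = -2 - 1*2/23 = -2 - 2/23 = -48/23)
((3*((5 - m(1, -2))*0))*0)*9 = ((3*((5 - 1*(-48/23))*0))*0)*9 = ((3*((5 + 48/23)*0))*0)*9 = ((3*((163/23)*0))*0)*9 = ((3*0)*0)*9 = (0*0)*9 = 0*9 = 0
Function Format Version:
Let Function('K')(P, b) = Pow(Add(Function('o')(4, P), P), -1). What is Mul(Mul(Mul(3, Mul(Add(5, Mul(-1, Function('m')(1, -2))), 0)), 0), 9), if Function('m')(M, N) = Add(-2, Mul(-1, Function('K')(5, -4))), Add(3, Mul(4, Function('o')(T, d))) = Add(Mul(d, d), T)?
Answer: 0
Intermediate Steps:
Function('o')(T, d) = Add(Rational(-3, 4), Mul(Rational(1, 4), T), Mul(Rational(1, 4), Pow(d, 2))) (Function('o')(T, d) = Add(Rational(-3, 4), Mul(Rational(1, 4), Add(Mul(d, d), T))) = Add(Rational(-3, 4), Mul(Rational(1, 4), Add(Pow(d, 2), T))) = Add(Rational(-3, 4), Mul(Rational(1, 4), Add(T, Pow(d, 2)))) = Add(Rational(-3, 4), Add(Mul(Rational(1, 4), T), Mul(Rational(1, 4), Pow(d, 2)))) = Add(Rational(-3, 4), Mul(Rational(1, 4), T), Mul(Rational(1, 4), Pow(d, 2))))
Function('K')(P, b) = Pow(Add(Rational(1, 4), P, Mul(Rational(1, 4), Pow(P, 2))), -1) (Function('K')(P, b) = Pow(Add(Add(Rational(-3, 4), Mul(Rational(1, 4), 4), Mul(Rational(1, 4), Pow(P, 2))), P), -1) = Pow(Add(Add(Rational(-3, 4), 1, Mul(Rational(1, 4), Pow(P, 2))), P), -1) = Pow(Add(Add(Rational(1, 4), Mul(Rational(1, 4), Pow(P, 2))), P), -1) = Pow(Add(Rational(1, 4), P, Mul(Rational(1, 4), Pow(P, 2))), -1))
Function('m')(M, N) = Rational(-48, 23) (Function('m')(M, N) = Add(-2, Mul(-1, Mul(4, Pow(Add(1, Pow(5, 2), Mul(4, 5)), -1)))) = Add(-2, Mul(-1, Mul(4, Pow(Add(1, 25, 20), -1)))) = Add(-2, Mul(-1, Mul(4, Pow(46, -1)))) = Add(-2, Mul(-1, Mul(4, Rational(1, 46)))) = Add(-2, Mul(-1, Rational(2, 23))) = Add(-2, Rational(-2, 23)) = Rational(-48, 23))
Mul(Mul(Mul(3, Mul(Add(5, Mul(-1, Function('m')(1, -2))), 0)), 0), 9) = Mul(Mul(Mul(3, Mul(Add(5, Mul(-1, Rational(-48, 23))), 0)), 0), 9) = Mul(Mul(Mul(3, Mul(Add(5, Rational(48, 23)), 0)), 0), 9) = Mul(Mul(Mul(3, Mul(Rational(163, 23), 0)), 0), 9) = Mul(Mul(Mul(3, 0), 0), 9) = Mul(Mul(0, 0), 9) = Mul(0, 9) = 0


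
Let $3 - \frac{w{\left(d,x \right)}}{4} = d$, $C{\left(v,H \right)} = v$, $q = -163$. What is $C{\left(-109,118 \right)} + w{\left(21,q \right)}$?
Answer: $-181$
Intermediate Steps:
$w{\left(d,x \right)} = 12 - 4 d$
$C{\left(-109,118 \right)} + w{\left(21,q \right)} = -109 + \left(12 - 84\right) = -109 - 72 = -181$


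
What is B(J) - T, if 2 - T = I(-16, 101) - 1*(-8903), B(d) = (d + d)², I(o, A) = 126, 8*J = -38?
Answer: 36469/4 ≈ 9117.3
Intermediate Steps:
J = -19/4 (J = (⅛)*(-38) = -19/4 ≈ -4.7500)
B(d) = 4*d² (B(d) = (2*d)² = 4*d²)
T = -9027 (T = 2 - (126 - 1*(-8903)) = 2 - (126 + 8903) = 2 - 1*9029 = 2 - 9029 = -9027)
B(J) - T = 4*(-19/4)² - 1*(-9027) = 4*(361/16) + 9027 = 361/4 + 9027 = 36469/4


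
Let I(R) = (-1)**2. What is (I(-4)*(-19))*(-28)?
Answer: 532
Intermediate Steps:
I(R) = 1
(I(-4)*(-19))*(-28) = (1*(-19))*(-28) = -19*(-28) = 532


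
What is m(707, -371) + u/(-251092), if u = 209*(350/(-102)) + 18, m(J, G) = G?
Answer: -4750876075/12805692 ≈ -371.00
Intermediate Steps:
u = -35657/51 (u = 209*(350*(-1/102)) + 18 = 209*(-175/51) + 18 = -36575/51 + 18 = -35657/51 ≈ -699.16)
m(707, -371) + u/(-251092) = -371 - 35657/51/(-251092) = -371 - 35657/51*(-1/251092) = -371 + 35657/12805692 = -4750876075/12805692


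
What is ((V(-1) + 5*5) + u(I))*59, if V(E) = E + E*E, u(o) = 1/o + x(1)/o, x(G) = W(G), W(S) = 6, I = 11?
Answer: 16638/11 ≈ 1512.5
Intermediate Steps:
x(G) = 6
u(o) = 7/o (u(o) = 1/o + 6/o = 7/o)
V(E) = E + E**2
((V(-1) + 5*5) + u(I))*59 = ((-(1 - 1) + 5*5) + 7/11)*59 = ((-1*0 + 25) + 7*(1/11))*59 = ((0 + 25) + 7/11)*59 = (25 + 7/11)*59 = (282/11)*59 = 16638/11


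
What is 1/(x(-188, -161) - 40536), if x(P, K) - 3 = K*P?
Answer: -1/10265 ≈ -9.7418e-5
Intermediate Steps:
x(P, K) = 3 + K*P
1/(x(-188, -161) - 40536) = 1/((3 - 161*(-188)) - 40536) = 1/((3 + 30268) - 40536) = 1/(30271 - 40536) = 1/(-10265) = -1/10265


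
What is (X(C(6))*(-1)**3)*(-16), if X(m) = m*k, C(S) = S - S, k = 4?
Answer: 0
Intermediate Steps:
C(S) = 0
X(m) = 4*m (X(m) = m*4 = 4*m)
(X(C(6))*(-1)**3)*(-16) = ((4*0)*(-1)**3)*(-16) = (0*(-1))*(-16) = 0*(-16) = 0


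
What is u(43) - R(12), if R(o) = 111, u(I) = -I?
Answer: -154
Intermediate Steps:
u(43) - R(12) = -1*43 - 1*111 = -43 - 111 = -154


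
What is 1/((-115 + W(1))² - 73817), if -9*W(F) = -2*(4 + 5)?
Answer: -1/61048 ≈ -1.6381e-5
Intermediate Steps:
W(F) = 2 (W(F) = -(-2)*(4 + 5)/9 = -(-2)*9/9 = -⅑*(-18) = 2)
1/((-115 + W(1))² - 73817) = 1/((-115 + 2)² - 73817) = 1/((-113)² - 73817) = 1/(12769 - 73817) = 1/(-61048) = -1/61048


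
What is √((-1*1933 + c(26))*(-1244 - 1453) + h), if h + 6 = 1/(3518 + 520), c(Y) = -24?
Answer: 25*√137696813538/4038 ≈ 2297.4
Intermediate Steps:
h = -24227/4038 (h = -6 + 1/(3518 + 520) = -6 + 1/4038 = -24227/4038 ≈ -5.9998)
√((-1*1933 + c(26))*(-1244 - 1453) + h) = √((-1*1933 - 24)*(-1244 - 1453) - 24227/4038) = √((-1933 - 24)*(-2697) - 24227/4038) = √(-1957*(-2697) - 24227/4038) = √(5278029 - 24227/4038) = √(21312656875/4038) = 25*√137696813538/4038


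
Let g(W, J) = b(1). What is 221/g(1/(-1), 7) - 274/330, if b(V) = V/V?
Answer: 36328/165 ≈ 220.17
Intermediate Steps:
b(V) = 1
g(W, J) = 1
221/g(1/(-1), 7) - 274/330 = 221/1 - 274/330 = 221*1 - 274*1/330 = 221 - 137/165 = 36328/165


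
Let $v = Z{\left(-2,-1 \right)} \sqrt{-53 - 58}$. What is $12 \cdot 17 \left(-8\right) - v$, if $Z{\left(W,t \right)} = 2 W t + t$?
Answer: $-1632 - 3 i \sqrt{111} \approx -1632.0 - 31.607 i$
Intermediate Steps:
$Z{\left(W,t \right)} = t + 2 W t$ ($Z{\left(W,t \right)} = 2 W t + t = t + 2 W t$)
$v = 3 i \sqrt{111}$ ($v = - (1 + 2 \left(-2\right)) \sqrt{-53 - 58} = - (1 - 4) \sqrt{-111} = \left(-1\right) \left(-3\right) i \sqrt{111} = 3 i \sqrt{111} \approx 31.607 i$)
$12 \cdot 17 \left(-8\right) - v = 12 \cdot 17 \left(-8\right) - 3 i \sqrt{111} = 204 \left(-8\right) - 3 i \sqrt{111} = -1632 - 3 i \sqrt{111}$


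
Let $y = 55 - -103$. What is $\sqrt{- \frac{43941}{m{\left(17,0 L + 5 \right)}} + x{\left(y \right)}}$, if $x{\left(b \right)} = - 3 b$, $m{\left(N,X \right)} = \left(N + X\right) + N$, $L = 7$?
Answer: $\frac{i \sqrt{270517}}{13} \approx 40.009 i$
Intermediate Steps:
$m{\left(N,X \right)} = X + 2 N$
$y = 158$ ($y = 55 + 103 = 158$)
$\sqrt{- \frac{43941}{m{\left(17,0 L + 5 \right)}} + x{\left(y \right)}} = \sqrt{- \frac{43941}{\left(0 \cdot 7 + 5\right) + 2 \cdot 17} - 474} = \sqrt{- \frac{43941}{\left(0 + 5\right) + 34} - 474} = \sqrt{- \frac{43941}{5 + 34} - 474} = \sqrt{- \frac{43941}{39} - 474} = \sqrt{\left(-43941\right) \frac{1}{39} - 474} = \sqrt{- \frac{14647}{13} - 474} = \sqrt{- \frac{20809}{13}} = \frac{i \sqrt{270517}}{13}$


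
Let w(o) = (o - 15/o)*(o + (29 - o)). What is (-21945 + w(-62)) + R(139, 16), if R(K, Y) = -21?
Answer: -1472933/62 ≈ -23757.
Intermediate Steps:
w(o) = -435/o + 29*o (w(o) = (o - 15/o)*29 = -435/o + 29*o)
(-21945 + w(-62)) + R(139, 16) = (-21945 + (-435/(-62) + 29*(-62))) - 21 = (-21945 + (-435*(-1/62) - 1798)) - 21 = (-21945 + (435/62 - 1798)) - 21 = (-21945 - 111041/62) - 21 = -1471631/62 - 21 = -1472933/62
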